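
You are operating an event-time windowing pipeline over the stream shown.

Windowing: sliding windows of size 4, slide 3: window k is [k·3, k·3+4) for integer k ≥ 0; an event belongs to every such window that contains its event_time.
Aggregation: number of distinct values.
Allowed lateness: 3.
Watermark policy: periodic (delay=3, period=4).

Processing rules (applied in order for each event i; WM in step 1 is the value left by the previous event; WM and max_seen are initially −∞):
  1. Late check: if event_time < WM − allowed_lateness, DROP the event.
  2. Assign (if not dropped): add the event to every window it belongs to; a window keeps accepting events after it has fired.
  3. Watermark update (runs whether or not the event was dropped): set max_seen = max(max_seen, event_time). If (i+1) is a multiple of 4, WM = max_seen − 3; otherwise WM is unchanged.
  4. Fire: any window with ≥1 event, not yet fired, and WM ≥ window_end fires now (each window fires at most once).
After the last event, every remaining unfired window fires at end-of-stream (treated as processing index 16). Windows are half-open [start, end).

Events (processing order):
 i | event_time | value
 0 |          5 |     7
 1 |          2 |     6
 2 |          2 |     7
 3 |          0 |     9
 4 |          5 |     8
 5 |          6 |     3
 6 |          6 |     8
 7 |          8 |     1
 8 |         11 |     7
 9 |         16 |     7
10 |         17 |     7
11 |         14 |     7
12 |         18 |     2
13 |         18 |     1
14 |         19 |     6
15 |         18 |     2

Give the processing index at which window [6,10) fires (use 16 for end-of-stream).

i=0 t=5 v=7: → [3,7); WM=−∞
i=1 t=2 v=6: → [0,4); WM=−∞
i=2 t=2 v=7: → [0,4); WM=−∞
i=3 t=0 v=9: → [0,4); WM=2
i=4 t=5 v=8: → [3,7); WM=2
i=5 t=6 v=3: → [6,10),[3,7); WM=2
i=6 t=6 v=8: → [6,10),[3,7); WM=2
i=7 t=8 v=1: → [6,10); WM=5; [0,4) fires=3
i=8 t=11 v=7: → [9,13); WM=5
i=9 t=16 v=7: → [15,19); WM=5
i=10 t=17 v=7: → [15,19); WM=5
i=11 t=14 v=7: → [12,16); WM=14; [3,7) fires=3 [6,10) fires=3 [9,13) fires=1
i=12 t=18 v=2: → [18,22),[15,19); WM=14
i=13 t=18 v=1: → [18,22),[15,19); WM=14
i=14 t=19 v=6: → [18,22); WM=14
i=15 t=18 v=2: → [18,22),[15,19); WM=16; [12,16) fires=1

11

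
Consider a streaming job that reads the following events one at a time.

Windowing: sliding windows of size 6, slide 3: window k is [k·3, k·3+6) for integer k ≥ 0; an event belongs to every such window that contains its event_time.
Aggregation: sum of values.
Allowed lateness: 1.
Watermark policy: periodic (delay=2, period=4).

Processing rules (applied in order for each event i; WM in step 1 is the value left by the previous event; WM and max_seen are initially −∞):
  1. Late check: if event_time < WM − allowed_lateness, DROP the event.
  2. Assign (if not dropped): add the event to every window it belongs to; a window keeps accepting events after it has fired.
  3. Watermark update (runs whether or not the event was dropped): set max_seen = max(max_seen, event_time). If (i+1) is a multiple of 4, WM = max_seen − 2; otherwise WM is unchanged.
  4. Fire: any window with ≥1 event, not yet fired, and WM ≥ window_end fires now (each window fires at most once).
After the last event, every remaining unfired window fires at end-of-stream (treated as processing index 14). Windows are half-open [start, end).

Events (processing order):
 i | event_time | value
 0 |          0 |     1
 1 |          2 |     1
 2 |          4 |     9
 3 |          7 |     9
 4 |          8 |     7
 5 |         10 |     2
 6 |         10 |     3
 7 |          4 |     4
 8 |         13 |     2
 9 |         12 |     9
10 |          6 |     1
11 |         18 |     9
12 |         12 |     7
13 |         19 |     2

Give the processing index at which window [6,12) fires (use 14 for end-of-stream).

11

i=0 t=0 v=1: → [0,6); WM=−∞
i=1 t=2 v=1: → [0,6); WM=−∞
i=2 t=4 v=9: → [3,9),[0,6); WM=−∞
i=3 t=7 v=9: → [6,12),[3,9); WM=5
i=4 t=8 v=7: → [6,12),[3,9); WM=5
i=5 t=10 v=2: → [9,15),[6,12); WM=5
i=6 t=10 v=3: → [9,15),[6,12); WM=5
i=7 t=4 v=4: → [3,9),[0,6); WM=8; [0,6) fires=15
i=8 t=13 v=2: → [12,18),[9,15); WM=8
i=9 t=12 v=9: → [12,18),[9,15); WM=8
i=10 t=6 v=1: DROP (t<8-1); WM=8
i=11 t=18 v=9: → [18,24),[15,21); WM=16; [3,9) fires=29 [6,12) fires=21 [9,15) fires=16
i=12 t=12 v=7: DROP (t<16-1); WM=16
i=13 t=19 v=2: → [18,24),[15,21); WM=16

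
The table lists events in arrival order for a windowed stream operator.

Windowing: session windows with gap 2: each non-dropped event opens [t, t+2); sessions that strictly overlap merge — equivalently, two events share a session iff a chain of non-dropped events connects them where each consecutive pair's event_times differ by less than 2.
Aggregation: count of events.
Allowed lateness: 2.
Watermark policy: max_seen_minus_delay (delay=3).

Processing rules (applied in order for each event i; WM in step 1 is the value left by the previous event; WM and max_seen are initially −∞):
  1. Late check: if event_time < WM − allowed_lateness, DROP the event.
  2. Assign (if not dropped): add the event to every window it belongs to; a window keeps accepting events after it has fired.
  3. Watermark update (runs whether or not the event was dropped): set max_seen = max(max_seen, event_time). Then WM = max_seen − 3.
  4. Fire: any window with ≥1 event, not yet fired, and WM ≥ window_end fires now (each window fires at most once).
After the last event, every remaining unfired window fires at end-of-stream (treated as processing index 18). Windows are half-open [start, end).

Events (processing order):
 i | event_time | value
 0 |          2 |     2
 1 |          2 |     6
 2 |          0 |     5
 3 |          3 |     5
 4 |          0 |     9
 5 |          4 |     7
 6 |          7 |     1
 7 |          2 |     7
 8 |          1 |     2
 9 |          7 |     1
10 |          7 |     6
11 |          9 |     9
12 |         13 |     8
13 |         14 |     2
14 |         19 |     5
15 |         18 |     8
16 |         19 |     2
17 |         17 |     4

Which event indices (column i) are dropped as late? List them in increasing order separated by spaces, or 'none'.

i=0 t=2 v=2: → [2,4); WM=-1
i=1 t=2 v=6: → [2,4); WM=-1
i=2 t=0 v=5: → [0,2); WM=-1
i=3 t=3 v=5: → [2,5); WM=0
i=4 t=0 v=9: → [0,2); WM=0
i=5 t=4 v=7: → [2,6); WM=1
i=6 t=7 v=1: → [7,9); WM=4
i=7 t=2 v=7: → [2,6); WM=4
i=8 t=1 v=2: DROP (t<4-2); WM=4
i=9 t=7 v=1: → [7,9); WM=4
i=10 t=7 v=6: → [7,9); WM=4
i=11 t=9 v=9: → [9,11); WM=6
i=12 t=13 v=8: → [13,15); WM=10
i=13 t=14 v=2: → [13,16); WM=11
i=14 t=19 v=5: → [19,21); WM=16
i=15 t=18 v=8: → [18,21); WM=16
i=16 t=19 v=2: → [18,21); WM=16
i=17 t=17 v=4: → [17,21); WM=16

8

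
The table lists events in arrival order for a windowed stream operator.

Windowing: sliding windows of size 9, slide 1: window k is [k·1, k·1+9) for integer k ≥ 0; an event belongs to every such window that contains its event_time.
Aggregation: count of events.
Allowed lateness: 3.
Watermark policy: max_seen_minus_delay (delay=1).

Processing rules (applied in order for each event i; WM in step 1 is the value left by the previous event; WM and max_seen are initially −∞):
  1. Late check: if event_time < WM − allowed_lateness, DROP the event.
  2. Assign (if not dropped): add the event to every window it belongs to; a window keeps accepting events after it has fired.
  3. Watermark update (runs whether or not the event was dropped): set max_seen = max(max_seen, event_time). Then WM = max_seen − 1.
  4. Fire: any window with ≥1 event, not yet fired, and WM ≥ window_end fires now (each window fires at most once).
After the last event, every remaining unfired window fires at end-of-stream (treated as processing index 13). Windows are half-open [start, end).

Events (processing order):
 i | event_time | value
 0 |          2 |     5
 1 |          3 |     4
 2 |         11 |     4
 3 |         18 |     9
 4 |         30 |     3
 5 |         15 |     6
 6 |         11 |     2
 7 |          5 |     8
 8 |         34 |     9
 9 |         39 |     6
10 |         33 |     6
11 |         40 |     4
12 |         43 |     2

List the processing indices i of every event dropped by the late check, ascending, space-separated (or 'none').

5 6 7 10

i=0 t=2 v=5: → [2,11),[1,10),[0,9); WM=1
i=1 t=3 v=4: → [3,12),[2,11),[1,10),[0,9); WM=2
i=2 t=11 v=4: → [11,20),[10,19),[9,18),[8,17),[7,16),[6,15),[5,14),[4,13),[3,12); WM=10; [0,9) fires=2 [1,10) fires=2
i=3 t=18 v=9: → [18,27),[17,26),[16,25),[15,24),[14,23),[13,22),[12,21),[11,20),[10,19); WM=17; [2,11) fires=2 [3,12) fires=2 [4,13) fires=1 [5,14) fires=1 [6,15) fires=1 [7,16) fires=1 [8,17) fires=1
i=4 t=30 v=3: → [30,39),[29,38),[28,37),[27,36),[26,35),[25,34),[24,33),[23,32),[22,31); WM=29; [9,18) fires=1 [10,19) fires=2 [11,20) fires=2 [12,21) fires=1 [13,22) fires=1 [14,23) fires=1 [15,24) fires=1 [16,25) fires=1 [17,26) fires=1 [18,27) fires=1
i=5 t=15 v=6: DROP (t<29-3); WM=29
i=6 t=11 v=2: DROP (t<29-3); WM=29
i=7 t=5 v=8: DROP (t<29-3); WM=29
i=8 t=34 v=9: → [34,43),[33,42),[32,41),[31,40),[30,39),[29,38),[28,37),[27,36),[26,35); WM=33; [22,31) fires=1 [23,32) fires=1 [24,33) fires=1
i=9 t=39 v=6: → [39,48),[38,47),[37,46),[36,45),[35,44),[34,43),[33,42),[32,41),[31,40); WM=38; [25,34) fires=1 [26,35) fires=2 [27,36) fires=2 [28,37) fires=2 [29,38) fires=2
i=10 t=33 v=6: DROP (t<38-3); WM=38
i=11 t=40 v=4: → [40,49),[39,48),[38,47),[37,46),[36,45),[35,44),[34,43),[33,42),[32,41); WM=39; [30,39) fires=2
i=12 t=43 v=2: → [43,52),[42,51),[41,50),[40,49),[39,48),[38,47),[37,46),[36,45),[35,44); WM=42; [31,40) fires=2 [32,41) fires=3 [33,42) fires=3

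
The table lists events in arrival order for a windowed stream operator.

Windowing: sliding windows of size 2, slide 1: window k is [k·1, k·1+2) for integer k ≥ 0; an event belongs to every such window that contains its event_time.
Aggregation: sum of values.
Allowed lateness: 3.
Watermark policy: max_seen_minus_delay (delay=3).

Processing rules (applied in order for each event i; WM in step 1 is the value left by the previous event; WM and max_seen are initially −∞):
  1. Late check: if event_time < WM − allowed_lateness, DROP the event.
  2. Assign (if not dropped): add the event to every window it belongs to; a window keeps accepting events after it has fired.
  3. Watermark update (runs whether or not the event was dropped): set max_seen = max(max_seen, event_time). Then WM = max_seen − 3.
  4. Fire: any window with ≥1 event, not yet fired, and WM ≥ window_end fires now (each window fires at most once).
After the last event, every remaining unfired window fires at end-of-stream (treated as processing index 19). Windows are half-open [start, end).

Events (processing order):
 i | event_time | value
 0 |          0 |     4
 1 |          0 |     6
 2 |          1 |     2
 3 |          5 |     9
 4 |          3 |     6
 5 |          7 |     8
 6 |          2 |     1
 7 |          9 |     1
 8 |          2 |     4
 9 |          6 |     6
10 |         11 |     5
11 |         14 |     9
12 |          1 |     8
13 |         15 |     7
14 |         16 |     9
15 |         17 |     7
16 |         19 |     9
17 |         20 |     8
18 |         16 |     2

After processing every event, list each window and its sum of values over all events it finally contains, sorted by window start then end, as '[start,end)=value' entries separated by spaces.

[0,2)=12 [1,3)=3 [2,4)=7 [3,5)=6 [4,6)=9 [5,7)=15 [6,8)=14 [7,9)=8 [8,10)=1 [9,11)=1 [10,12)=5 [11,13)=5 [13,15)=9 [14,16)=16 [15,17)=18 [16,18)=18 [17,19)=7 [18,20)=9 [19,21)=17 [20,22)=8

i=0 t=0 v=4: → [0,2); WM=-3
i=1 t=0 v=6: → [0,2); WM=-3
i=2 t=1 v=2: → [1,3),[0,2); WM=-2
i=3 t=5 v=9: → [5,7),[4,6); WM=2; [0,2) fires=12
i=4 t=3 v=6: → [3,5),[2,4); WM=2
i=5 t=7 v=8: → [7,9),[6,8); WM=4; [1,3) fires=2 [2,4) fires=6
i=6 t=2 v=1: → [2,4),[1,3); WM=4
i=7 t=9 v=1: → [9,11),[8,10); WM=6; [3,5) fires=6 [4,6) fires=9
i=8 t=2 v=4: DROP (t<6-3); WM=6
i=9 t=6 v=6: → [6,8),[5,7); WM=6
i=10 t=11 v=5: → [11,13),[10,12); WM=8; [5,7) fires=15 [6,8) fires=14
i=11 t=14 v=9: → [14,16),[13,15); WM=11; [7,9) fires=8 [8,10) fires=1 [9,11) fires=1
i=12 t=1 v=8: DROP (t<11-3); WM=11
i=13 t=15 v=7: → [15,17),[14,16); WM=12; [10,12) fires=5
i=14 t=16 v=9: → [16,18),[15,17); WM=13; [11,13) fires=5
i=15 t=17 v=7: → [17,19),[16,18); WM=14
i=16 t=19 v=9: → [19,21),[18,20); WM=16; [13,15) fires=9 [14,16) fires=16
i=17 t=20 v=8: → [20,22),[19,21); WM=17; [15,17) fires=16
i=18 t=16 v=2: → [16,18),[15,17); WM=17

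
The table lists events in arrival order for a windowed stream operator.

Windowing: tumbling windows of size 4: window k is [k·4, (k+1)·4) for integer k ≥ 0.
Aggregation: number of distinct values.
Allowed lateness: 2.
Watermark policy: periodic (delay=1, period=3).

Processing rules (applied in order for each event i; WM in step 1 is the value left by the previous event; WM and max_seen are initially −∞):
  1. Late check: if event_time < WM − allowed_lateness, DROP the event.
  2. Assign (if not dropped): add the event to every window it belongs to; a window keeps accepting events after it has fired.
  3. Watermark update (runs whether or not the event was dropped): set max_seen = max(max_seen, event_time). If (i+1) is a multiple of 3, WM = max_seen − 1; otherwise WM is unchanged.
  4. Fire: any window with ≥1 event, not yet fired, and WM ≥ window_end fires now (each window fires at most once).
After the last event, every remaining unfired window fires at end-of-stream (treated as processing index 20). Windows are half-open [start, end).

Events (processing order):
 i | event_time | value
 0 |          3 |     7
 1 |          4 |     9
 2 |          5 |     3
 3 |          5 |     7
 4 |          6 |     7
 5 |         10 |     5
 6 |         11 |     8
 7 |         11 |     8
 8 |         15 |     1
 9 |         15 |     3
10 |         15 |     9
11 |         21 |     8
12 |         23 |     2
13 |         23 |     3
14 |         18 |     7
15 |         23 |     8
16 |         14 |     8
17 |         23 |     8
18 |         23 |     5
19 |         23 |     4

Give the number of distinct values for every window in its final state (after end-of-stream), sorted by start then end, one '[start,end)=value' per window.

[0,4)=1 [4,8)=3 [8,12)=2 [12,16)=3 [16,20)=1 [20,24)=5

i=0 t=3 v=7: → [0,4); WM=−∞
i=1 t=4 v=9: → [4,8); WM=−∞
i=2 t=5 v=3: → [4,8); WM=4; [0,4) fires=1
i=3 t=5 v=7: → [4,8); WM=4
i=4 t=6 v=7: → [4,8); WM=4
i=5 t=10 v=5: → [8,12); WM=9; [4,8) fires=3
i=6 t=11 v=8: → [8,12); WM=9
i=7 t=11 v=8: → [8,12); WM=9
i=8 t=15 v=1: → [12,16); WM=14; [8,12) fires=2
i=9 t=15 v=3: → [12,16); WM=14
i=10 t=15 v=9: → [12,16); WM=14
i=11 t=21 v=8: → [20,24); WM=20; [12,16) fires=3
i=12 t=23 v=2: → [20,24); WM=20
i=13 t=23 v=3: → [20,24); WM=20
i=14 t=18 v=7: → [16,20); WM=22; [16,20) fires=1
i=15 t=23 v=8: → [20,24); WM=22
i=16 t=14 v=8: DROP (t<22-2); WM=22
i=17 t=23 v=8: → [20,24); WM=22
i=18 t=23 v=5: → [20,24); WM=22
i=19 t=23 v=4: → [20,24); WM=22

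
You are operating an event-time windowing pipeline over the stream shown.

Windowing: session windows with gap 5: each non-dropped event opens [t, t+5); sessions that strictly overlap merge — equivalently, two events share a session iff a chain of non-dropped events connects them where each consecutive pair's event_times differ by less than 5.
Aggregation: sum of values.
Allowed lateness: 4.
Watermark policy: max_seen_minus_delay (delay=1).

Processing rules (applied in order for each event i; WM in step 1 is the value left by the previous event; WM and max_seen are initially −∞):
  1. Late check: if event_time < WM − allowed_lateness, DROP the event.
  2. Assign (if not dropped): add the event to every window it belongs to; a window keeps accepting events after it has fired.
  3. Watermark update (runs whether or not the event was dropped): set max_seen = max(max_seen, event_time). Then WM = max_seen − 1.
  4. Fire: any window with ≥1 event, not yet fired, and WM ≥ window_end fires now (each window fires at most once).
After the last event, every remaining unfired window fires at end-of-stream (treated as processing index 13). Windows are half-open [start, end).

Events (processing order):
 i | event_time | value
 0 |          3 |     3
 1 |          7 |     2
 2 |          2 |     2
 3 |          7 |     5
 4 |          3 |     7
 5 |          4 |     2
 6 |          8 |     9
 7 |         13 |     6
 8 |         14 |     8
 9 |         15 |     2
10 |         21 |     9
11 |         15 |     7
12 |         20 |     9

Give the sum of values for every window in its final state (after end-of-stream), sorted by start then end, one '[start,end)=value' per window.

i=0 t=3 v=3: → [3,8); WM=2
i=1 t=7 v=2: → [3,12); WM=6
i=2 t=2 v=2: → [2,12); WM=6
i=3 t=7 v=5: → [2,12); WM=6
i=4 t=3 v=7: → [2,12); WM=6
i=5 t=4 v=2: → [2,12); WM=6
i=6 t=8 v=9: → [2,13); WM=7
i=7 t=13 v=6: → [13,18); WM=12
i=8 t=14 v=8: → [13,19); WM=13
i=9 t=15 v=2: → [13,20); WM=14
i=10 t=21 v=9: → [21,26); WM=20
i=11 t=15 v=7: DROP (t<20-4); WM=20
i=12 t=20 v=9: → [20,26); WM=20

[2,13)=30 [13,20)=16 [20,26)=18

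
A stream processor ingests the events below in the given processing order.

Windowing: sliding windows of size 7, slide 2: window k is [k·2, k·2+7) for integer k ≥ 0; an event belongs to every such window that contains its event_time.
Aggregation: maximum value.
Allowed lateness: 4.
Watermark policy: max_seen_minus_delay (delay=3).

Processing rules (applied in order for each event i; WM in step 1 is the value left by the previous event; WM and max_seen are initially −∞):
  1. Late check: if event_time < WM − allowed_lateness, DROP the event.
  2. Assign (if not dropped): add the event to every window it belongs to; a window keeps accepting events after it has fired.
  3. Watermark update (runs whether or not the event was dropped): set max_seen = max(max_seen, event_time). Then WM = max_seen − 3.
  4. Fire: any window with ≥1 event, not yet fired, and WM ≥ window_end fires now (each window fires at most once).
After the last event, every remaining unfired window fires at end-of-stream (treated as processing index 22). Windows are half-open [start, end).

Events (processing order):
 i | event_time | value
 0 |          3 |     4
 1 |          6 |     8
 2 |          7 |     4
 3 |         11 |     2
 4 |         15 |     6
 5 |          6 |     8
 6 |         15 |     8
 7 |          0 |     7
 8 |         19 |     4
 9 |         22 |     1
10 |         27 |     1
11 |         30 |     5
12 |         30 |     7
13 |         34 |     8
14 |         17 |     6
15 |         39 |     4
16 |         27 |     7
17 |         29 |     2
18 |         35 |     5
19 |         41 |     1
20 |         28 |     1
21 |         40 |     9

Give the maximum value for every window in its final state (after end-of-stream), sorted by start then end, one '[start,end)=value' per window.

[0,7)=8 [2,9)=8 [4,11)=8 [6,13)=8 [8,15)=2 [10,17)=8 [12,19)=8 [14,21)=8 [16,23)=4 [18,25)=4 [20,27)=1 [22,29)=1 [24,31)=7 [26,33)=7 [28,35)=8 [30,37)=8 [32,39)=8 [34,41)=9 [36,43)=9 [38,45)=9 [40,47)=9

i=0 t=3 v=4: → [2,9),[0,7); WM=0
i=1 t=6 v=8: → [6,13),[4,11),[2,9),[0,7); WM=3
i=2 t=7 v=4: → [6,13),[4,11),[2,9); WM=4
i=3 t=11 v=2: → [10,17),[8,15),[6,13); WM=8; [0,7) fires=8
i=4 t=15 v=6: → [14,21),[12,19),[10,17); WM=12; [2,9) fires=8 [4,11) fires=8
i=5 t=6 v=8: DROP (t<12-4); WM=12
i=6 t=15 v=8: → [14,21),[12,19),[10,17); WM=12
i=7 t=0 v=7: DROP (t<12-4); WM=12
i=8 t=19 v=4: → [18,25),[16,23),[14,21); WM=16; [6,13) fires=8 [8,15) fires=2
i=9 t=22 v=1: → [22,29),[20,27),[18,25),[16,23); WM=19; [10,17) fires=8 [12,19) fires=8
i=10 t=27 v=1: → [26,33),[24,31),[22,29); WM=24; [14,21) fires=8 [16,23) fires=4
i=11 t=30 v=5: → [30,37),[28,35),[26,33),[24,31); WM=27; [18,25) fires=4 [20,27) fires=1
i=12 t=30 v=7: → [30,37),[28,35),[26,33),[24,31); WM=27
i=13 t=34 v=8: → [34,41),[32,39),[30,37),[28,35); WM=31; [22,29) fires=1 [24,31) fires=7
i=14 t=17 v=6: DROP (t<31-4); WM=31
i=15 t=39 v=4: → [38,45),[36,43),[34,41); WM=36; [26,33) fires=7 [28,35) fires=8
i=16 t=27 v=7: DROP (t<36-4); WM=36
i=17 t=29 v=2: DROP (t<36-4); WM=36
i=18 t=35 v=5: → [34,41),[32,39),[30,37); WM=36
i=19 t=41 v=1: → [40,47),[38,45),[36,43); WM=38; [30,37) fires=8
i=20 t=28 v=1: DROP (t<38-4); WM=38
i=21 t=40 v=9: → [40,47),[38,45),[36,43),[34,41); WM=38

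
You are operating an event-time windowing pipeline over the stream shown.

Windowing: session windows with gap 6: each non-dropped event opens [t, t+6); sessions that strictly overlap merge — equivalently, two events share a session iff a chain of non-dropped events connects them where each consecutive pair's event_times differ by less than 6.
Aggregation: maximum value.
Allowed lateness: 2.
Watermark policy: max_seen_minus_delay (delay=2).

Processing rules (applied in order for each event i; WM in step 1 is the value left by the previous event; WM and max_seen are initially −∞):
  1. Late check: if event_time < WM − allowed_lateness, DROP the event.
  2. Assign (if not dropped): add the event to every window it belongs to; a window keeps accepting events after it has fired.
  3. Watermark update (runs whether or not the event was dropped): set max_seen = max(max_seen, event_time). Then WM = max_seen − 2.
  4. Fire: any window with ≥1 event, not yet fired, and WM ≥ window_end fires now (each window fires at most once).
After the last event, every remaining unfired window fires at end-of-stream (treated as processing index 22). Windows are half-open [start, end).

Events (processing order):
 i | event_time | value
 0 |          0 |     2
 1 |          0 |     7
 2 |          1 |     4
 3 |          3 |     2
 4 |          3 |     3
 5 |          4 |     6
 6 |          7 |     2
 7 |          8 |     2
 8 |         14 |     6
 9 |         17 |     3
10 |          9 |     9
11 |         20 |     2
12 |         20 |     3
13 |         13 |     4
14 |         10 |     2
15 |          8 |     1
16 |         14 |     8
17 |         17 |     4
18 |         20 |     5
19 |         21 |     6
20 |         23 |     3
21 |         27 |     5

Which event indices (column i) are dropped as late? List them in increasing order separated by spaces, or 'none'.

10 13 14 15 16

i=0 t=0 v=2: → [0,6); WM=-2
i=1 t=0 v=7: → [0,6); WM=-2
i=2 t=1 v=4: → [0,7); WM=-1
i=3 t=3 v=2: → [0,9); WM=1
i=4 t=3 v=3: → [0,9); WM=1
i=5 t=4 v=6: → [0,10); WM=2
i=6 t=7 v=2: → [0,13); WM=5
i=7 t=8 v=2: → [0,14); WM=6
i=8 t=14 v=6: → [14,20); WM=12
i=9 t=17 v=3: → [14,23); WM=15
i=10 t=9 v=9: DROP (t<15-2); WM=15
i=11 t=20 v=2: → [14,26); WM=18
i=12 t=20 v=3: → [14,26); WM=18
i=13 t=13 v=4: DROP (t<18-2); WM=18
i=14 t=10 v=2: DROP (t<18-2); WM=18
i=15 t=8 v=1: DROP (t<18-2); WM=18
i=16 t=14 v=8: DROP (t<18-2); WM=18
i=17 t=17 v=4: → [14,26); WM=18
i=18 t=20 v=5: → [14,26); WM=18
i=19 t=21 v=6: → [14,27); WM=19
i=20 t=23 v=3: → [14,29); WM=21
i=21 t=27 v=5: → [14,33); WM=25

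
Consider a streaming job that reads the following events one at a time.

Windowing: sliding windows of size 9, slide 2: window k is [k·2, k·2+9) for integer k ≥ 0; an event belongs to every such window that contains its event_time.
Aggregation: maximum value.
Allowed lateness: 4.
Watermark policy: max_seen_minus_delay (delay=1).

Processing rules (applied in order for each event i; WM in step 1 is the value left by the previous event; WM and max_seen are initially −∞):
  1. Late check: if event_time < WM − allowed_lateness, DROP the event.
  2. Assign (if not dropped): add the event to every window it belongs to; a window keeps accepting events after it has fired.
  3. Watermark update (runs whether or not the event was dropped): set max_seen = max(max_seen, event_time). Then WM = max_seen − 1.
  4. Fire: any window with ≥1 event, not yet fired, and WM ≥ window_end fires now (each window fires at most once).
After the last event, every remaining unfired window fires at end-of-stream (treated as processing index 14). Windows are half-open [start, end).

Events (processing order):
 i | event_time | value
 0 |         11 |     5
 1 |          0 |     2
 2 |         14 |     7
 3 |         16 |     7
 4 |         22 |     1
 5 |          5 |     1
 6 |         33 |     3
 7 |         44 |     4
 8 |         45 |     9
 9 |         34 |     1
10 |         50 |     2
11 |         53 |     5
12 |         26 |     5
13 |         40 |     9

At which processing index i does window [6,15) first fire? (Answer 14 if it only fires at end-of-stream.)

3

i=0 t=11 v=5: → [10,19),[8,17),[6,15),[4,13); WM=10
i=1 t=0 v=2: DROP (t<10-4); WM=10
i=2 t=14 v=7: → [14,23),[12,21),[10,19),[8,17),[6,15); WM=13; [4,13) fires=5
i=3 t=16 v=7: → [16,25),[14,23),[12,21),[10,19),[8,17); WM=15; [6,15) fires=7
i=4 t=22 v=1: → [22,31),[20,29),[18,27),[16,25),[14,23); WM=21; [8,17) fires=7 [10,19) fires=7 [12,21) fires=7
i=5 t=5 v=1: DROP (t<21-4); WM=21
i=6 t=33 v=3: → [32,41),[30,39),[28,37),[26,35); WM=32; [14,23) fires=7 [16,25) fires=7 [18,27) fires=1 [20,29) fires=1 [22,31) fires=1
i=7 t=44 v=4: → [44,53),[42,51),[40,49),[38,47),[36,45); WM=43; [26,35) fires=3 [28,37) fires=3 [30,39) fires=3 [32,41) fires=3
i=8 t=45 v=9: → [44,53),[42,51),[40,49),[38,47); WM=44
i=9 t=34 v=1: DROP (t<44-4); WM=44
i=10 t=50 v=2: → [50,59),[48,57),[46,55),[44,53),[42,51); WM=49; [36,45) fires=4 [38,47) fires=9 [40,49) fires=9
i=11 t=53 v=5: → [52,61),[50,59),[48,57),[46,55); WM=52; [42,51) fires=9
i=12 t=26 v=5: DROP (t<52-4); WM=52
i=13 t=40 v=9: DROP (t<52-4); WM=52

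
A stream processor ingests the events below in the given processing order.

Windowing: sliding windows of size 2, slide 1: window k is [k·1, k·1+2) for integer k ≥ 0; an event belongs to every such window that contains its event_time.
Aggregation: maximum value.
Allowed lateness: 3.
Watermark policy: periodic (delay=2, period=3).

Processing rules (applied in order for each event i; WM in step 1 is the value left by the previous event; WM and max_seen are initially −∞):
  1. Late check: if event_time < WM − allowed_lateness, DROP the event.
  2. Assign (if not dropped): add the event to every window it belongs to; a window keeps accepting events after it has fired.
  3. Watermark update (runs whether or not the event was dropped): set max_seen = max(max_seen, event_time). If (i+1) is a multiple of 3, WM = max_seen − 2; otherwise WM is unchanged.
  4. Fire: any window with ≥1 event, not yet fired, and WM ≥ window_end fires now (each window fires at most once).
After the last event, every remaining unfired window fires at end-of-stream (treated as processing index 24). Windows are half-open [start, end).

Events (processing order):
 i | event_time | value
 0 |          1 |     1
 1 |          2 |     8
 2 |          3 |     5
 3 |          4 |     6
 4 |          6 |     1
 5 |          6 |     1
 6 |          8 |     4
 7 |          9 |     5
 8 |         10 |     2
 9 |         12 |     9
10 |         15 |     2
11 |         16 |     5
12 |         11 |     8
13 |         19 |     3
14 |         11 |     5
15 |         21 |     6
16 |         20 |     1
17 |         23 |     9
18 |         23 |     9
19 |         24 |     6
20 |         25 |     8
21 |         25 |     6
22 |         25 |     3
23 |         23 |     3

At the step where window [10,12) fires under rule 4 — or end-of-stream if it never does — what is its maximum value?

2

i=0 t=1 v=1: → [1,3),[0,2); WM=−∞
i=1 t=2 v=8: → [2,4),[1,3); WM=−∞
i=2 t=3 v=5: → [3,5),[2,4); WM=1
i=3 t=4 v=6: → [4,6),[3,5); WM=1
i=4 t=6 v=1: → [6,8),[5,7); WM=1
i=5 t=6 v=1: → [6,8),[5,7); WM=4; [0,2) fires=1 [1,3) fires=8 [2,4) fires=8
i=6 t=8 v=4: → [8,10),[7,9); WM=4
i=7 t=9 v=5: → [9,11),[8,10); WM=4
i=8 t=10 v=2: → [10,12),[9,11); WM=8; [3,5) fires=6 [4,6) fires=6 [5,7) fires=1 [6,8) fires=1
i=9 t=12 v=9: → [12,14),[11,13); WM=8
i=10 t=15 v=2: → [15,17),[14,16); WM=8
i=11 t=16 v=5: → [16,18),[15,17); WM=14; [7,9) fires=4 [8,10) fires=5 [9,11) fires=5 [10,12) fires=2 [11,13) fires=9 [12,14) fires=9
i=12 t=11 v=8: → [11,13),[10,12); WM=14
i=13 t=19 v=3: → [19,21),[18,20); WM=14
i=14 t=11 v=5: → [11,13),[10,12); WM=17; [14,16) fires=2 [15,17) fires=5
i=15 t=21 v=6: → [21,23),[20,22); WM=17
i=16 t=20 v=1: → [20,22),[19,21); WM=17
i=17 t=23 v=9: → [23,25),[22,24); WM=21; [16,18) fires=5 [18,20) fires=3 [19,21) fires=3
i=18 t=23 v=9: → [23,25),[22,24); WM=21
i=19 t=24 v=6: → [24,26),[23,25); WM=21
i=20 t=25 v=8: → [25,27),[24,26); WM=23; [20,22) fires=6 [21,23) fires=6
i=21 t=25 v=6: → [25,27),[24,26); WM=23
i=22 t=25 v=3: → [25,27),[24,26); WM=23
i=23 t=23 v=3: → [23,25),[22,24); WM=23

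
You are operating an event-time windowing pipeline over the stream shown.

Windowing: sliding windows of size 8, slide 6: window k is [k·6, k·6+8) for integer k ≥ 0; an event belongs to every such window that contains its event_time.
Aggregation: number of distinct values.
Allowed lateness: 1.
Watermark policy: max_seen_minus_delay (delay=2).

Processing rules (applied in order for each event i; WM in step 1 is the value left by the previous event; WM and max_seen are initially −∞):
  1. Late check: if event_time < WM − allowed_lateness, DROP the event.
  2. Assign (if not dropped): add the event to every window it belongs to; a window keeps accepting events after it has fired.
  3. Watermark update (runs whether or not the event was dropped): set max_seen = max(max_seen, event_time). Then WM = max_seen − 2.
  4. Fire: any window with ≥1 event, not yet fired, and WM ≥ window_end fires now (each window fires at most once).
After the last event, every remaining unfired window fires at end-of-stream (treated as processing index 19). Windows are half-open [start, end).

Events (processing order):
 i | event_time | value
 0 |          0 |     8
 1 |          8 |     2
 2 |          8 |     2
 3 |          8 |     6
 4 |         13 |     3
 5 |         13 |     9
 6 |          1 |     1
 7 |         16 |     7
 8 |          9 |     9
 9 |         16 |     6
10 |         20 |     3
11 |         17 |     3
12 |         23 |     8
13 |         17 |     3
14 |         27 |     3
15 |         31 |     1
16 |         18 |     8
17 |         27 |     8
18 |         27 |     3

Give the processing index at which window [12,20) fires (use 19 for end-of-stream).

12

i=0 t=0 v=8: → [0,8); WM=-2
i=1 t=8 v=2: → [6,14); WM=6
i=2 t=8 v=2: → [6,14); WM=6
i=3 t=8 v=6: → [6,14); WM=6
i=4 t=13 v=3: → [12,20),[6,14); WM=11; [0,8) fires=1
i=5 t=13 v=9: → [12,20),[6,14); WM=11
i=6 t=1 v=1: DROP (t<11-1); WM=11
i=7 t=16 v=7: → [12,20); WM=14; [6,14) fires=4
i=8 t=9 v=9: DROP (t<14-1); WM=14
i=9 t=16 v=6: → [12,20); WM=14
i=10 t=20 v=3: → [18,26); WM=18
i=11 t=17 v=3: → [12,20); WM=18
i=12 t=23 v=8: → [18,26); WM=21; [12,20) fires=4
i=13 t=17 v=3: DROP (t<21-1); WM=21
i=14 t=27 v=3: → [24,32); WM=25
i=15 t=31 v=1: → [30,38),[24,32); WM=29; [18,26) fires=2
i=16 t=18 v=8: DROP (t<29-1); WM=29
i=17 t=27 v=8: DROP (t<29-1); WM=29
i=18 t=27 v=3: DROP (t<29-1); WM=29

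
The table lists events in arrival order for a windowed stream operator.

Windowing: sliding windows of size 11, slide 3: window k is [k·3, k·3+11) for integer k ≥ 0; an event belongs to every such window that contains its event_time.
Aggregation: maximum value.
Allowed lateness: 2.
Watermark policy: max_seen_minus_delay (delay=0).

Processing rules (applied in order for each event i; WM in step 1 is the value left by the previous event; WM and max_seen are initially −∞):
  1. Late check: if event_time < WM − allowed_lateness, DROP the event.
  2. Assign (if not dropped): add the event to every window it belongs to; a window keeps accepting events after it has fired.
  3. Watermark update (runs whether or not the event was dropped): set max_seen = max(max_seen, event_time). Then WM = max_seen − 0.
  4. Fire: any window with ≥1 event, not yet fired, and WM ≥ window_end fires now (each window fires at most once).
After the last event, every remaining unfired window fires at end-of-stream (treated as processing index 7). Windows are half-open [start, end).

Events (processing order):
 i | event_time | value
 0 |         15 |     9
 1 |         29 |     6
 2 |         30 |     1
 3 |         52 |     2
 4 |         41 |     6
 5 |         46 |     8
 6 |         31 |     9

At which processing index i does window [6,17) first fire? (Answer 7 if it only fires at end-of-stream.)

i=0 t=15 v=9: → [15,26),[12,23),[9,20),[6,17); WM=15
i=1 t=29 v=6: → [27,38),[24,35),[21,32); WM=29; [6,17) fires=9 [9,20) fires=9 [12,23) fires=9 [15,26) fires=9
i=2 t=30 v=1: → [30,41),[27,38),[24,35),[21,32); WM=30
i=3 t=52 v=2: → [51,62),[48,59),[45,56),[42,53); WM=52; [21,32) fires=6 [24,35) fires=6 [27,38) fires=6 [30,41) fires=1
i=4 t=41 v=6: DROP (t<52-2); WM=52
i=5 t=46 v=8: DROP (t<52-2); WM=52
i=6 t=31 v=9: DROP (t<52-2); WM=52

1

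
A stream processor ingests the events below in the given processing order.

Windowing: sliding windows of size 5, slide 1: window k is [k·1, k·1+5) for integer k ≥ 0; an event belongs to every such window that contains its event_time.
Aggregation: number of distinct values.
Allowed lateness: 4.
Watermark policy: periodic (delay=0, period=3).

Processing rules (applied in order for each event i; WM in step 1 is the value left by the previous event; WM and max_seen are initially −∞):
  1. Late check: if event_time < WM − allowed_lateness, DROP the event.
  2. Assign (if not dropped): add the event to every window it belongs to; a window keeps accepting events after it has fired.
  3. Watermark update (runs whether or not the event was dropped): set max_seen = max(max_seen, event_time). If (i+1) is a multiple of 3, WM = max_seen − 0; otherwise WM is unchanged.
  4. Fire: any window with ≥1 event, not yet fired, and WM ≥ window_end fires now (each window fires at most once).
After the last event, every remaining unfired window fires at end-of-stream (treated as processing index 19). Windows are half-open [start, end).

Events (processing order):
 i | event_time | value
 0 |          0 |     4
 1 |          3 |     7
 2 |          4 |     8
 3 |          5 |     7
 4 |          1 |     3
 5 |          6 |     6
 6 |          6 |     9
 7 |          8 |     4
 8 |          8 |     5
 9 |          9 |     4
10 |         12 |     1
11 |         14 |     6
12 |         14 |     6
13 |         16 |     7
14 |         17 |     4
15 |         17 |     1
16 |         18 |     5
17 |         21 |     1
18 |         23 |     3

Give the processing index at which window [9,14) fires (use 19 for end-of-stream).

11

i=0 t=0 v=4: → [0,5); WM=−∞
i=1 t=3 v=7: → [3,8),[2,7),[1,6),[0,5); WM=−∞
i=2 t=4 v=8: → [4,9),[3,8),[2,7),[1,6),[0,5); WM=4
i=3 t=5 v=7: → [5,10),[4,9),[3,8),[2,7),[1,6); WM=4
i=4 t=1 v=3: → [1,6),[0,5); WM=4
i=5 t=6 v=6: → [6,11),[5,10),[4,9),[3,8),[2,7); WM=6; [0,5) fires=4 [1,6) fires=3
i=6 t=6 v=9: → [6,11),[5,10),[4,9),[3,8),[2,7); WM=6
i=7 t=8 v=4: → [8,13),[7,12),[6,11),[5,10),[4,9); WM=6
i=8 t=8 v=5: → [8,13),[7,12),[6,11),[5,10),[4,9); WM=8; [2,7) fires=4 [3,8) fires=4
i=9 t=9 v=4: → [9,14),[8,13),[7,12),[6,11),[5,10); WM=8
i=10 t=12 v=1: → [12,17),[11,16),[10,15),[9,14),[8,13); WM=8
i=11 t=14 v=6: → [14,19),[13,18),[12,17),[11,16),[10,15); WM=14; [4,9) fires=6 [5,10) fires=5 [6,11) fires=4 [7,12) fires=2 [8,13) fires=3 [9,14) fires=2
i=12 t=14 v=6: → [14,19),[13,18),[12,17),[11,16),[10,15); WM=14
i=13 t=16 v=7: → [16,21),[15,20),[14,19),[13,18),[12,17); WM=14
i=14 t=17 v=4: → [17,22),[16,21),[15,20),[14,19),[13,18); WM=17; [10,15) fires=2 [11,16) fires=2 [12,17) fires=3
i=15 t=17 v=1: → [17,22),[16,21),[15,20),[14,19),[13,18); WM=17
i=16 t=18 v=5: → [18,23),[17,22),[16,21),[15,20),[14,19); WM=17
i=17 t=21 v=1: → [21,26),[20,25),[19,24),[18,23),[17,22); WM=21; [13,18) fires=4 [14,19) fires=5 [15,20) fires=4 [16,21) fires=4
i=18 t=23 v=3: → [23,28),[22,27),[21,26),[20,25),[19,24); WM=21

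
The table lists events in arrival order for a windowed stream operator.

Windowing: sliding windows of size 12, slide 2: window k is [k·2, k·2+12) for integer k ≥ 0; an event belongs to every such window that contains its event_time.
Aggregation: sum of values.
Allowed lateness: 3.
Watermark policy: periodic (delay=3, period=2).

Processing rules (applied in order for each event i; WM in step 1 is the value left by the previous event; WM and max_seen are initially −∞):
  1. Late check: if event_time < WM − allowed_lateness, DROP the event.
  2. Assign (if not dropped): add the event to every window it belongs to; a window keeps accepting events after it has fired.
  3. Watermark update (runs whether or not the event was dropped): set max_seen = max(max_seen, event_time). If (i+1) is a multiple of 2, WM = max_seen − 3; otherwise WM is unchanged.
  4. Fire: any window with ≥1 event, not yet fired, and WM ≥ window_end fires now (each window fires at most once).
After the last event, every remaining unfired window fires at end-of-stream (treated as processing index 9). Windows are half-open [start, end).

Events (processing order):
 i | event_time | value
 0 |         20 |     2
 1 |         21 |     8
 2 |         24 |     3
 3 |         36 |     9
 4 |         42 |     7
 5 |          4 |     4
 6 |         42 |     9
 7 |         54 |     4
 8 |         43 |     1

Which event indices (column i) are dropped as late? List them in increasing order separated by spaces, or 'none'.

5 8

i=0 t=20 v=2: → [20,32),[18,30),[16,28),[14,26),[12,24),[10,22); WM=−∞
i=1 t=21 v=8: → [20,32),[18,30),[16,28),[14,26),[12,24),[10,22); WM=18
i=2 t=24 v=3: → [24,36),[22,34),[20,32),[18,30),[16,28),[14,26); WM=18
i=3 t=36 v=9: → [36,48),[34,46),[32,44),[30,42),[28,40),[26,38); WM=33; [10,22) fires=10 [12,24) fires=10 [14,26) fires=13 [16,28) fires=13 [18,30) fires=13 [20,32) fires=13
i=4 t=42 v=7: → [42,54),[40,52),[38,50),[36,48),[34,46),[32,44); WM=33
i=5 t=4 v=4: DROP (t<33-3); WM=39; [22,34) fires=3 [24,36) fires=3 [26,38) fires=9
i=6 t=42 v=9: → [42,54),[40,52),[38,50),[36,48),[34,46),[32,44); WM=39
i=7 t=54 v=4: → [54,66),[52,64),[50,62),[48,60),[46,58),[44,56); WM=51; [28,40) fires=9 [30,42) fires=9 [32,44) fires=25 [34,46) fires=25 [36,48) fires=25 [38,50) fires=16
i=8 t=43 v=1: DROP (t<51-3); WM=51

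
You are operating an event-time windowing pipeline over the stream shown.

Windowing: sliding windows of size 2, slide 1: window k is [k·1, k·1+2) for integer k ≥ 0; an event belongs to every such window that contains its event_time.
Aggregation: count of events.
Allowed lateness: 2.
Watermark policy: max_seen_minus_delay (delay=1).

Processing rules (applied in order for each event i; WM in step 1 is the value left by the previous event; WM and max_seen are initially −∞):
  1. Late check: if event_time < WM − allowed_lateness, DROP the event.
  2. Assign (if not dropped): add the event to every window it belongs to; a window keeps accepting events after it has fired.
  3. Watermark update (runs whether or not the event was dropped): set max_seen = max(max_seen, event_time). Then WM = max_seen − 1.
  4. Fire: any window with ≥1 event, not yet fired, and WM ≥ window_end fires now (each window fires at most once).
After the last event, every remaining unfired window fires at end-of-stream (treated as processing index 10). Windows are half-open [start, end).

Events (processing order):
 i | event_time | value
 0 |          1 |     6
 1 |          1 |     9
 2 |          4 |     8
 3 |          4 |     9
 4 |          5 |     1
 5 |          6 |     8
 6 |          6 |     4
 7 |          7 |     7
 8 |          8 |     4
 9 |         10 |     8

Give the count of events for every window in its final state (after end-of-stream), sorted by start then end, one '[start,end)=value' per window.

i=0 t=1 v=6: → [1,3),[0,2); WM=0
i=1 t=1 v=9: → [1,3),[0,2); WM=0
i=2 t=4 v=8: → [4,6),[3,5); WM=3; [0,2) fires=2 [1,3) fires=2
i=3 t=4 v=9: → [4,6),[3,5); WM=3
i=4 t=5 v=1: → [5,7),[4,6); WM=4
i=5 t=6 v=8: → [6,8),[5,7); WM=5; [3,5) fires=2
i=6 t=6 v=4: → [6,8),[5,7); WM=5
i=7 t=7 v=7: → [7,9),[6,8); WM=6; [4,6) fires=3
i=8 t=8 v=4: → [8,10),[7,9); WM=7; [5,7) fires=3
i=9 t=10 v=8: → [10,12),[9,11); WM=9; [6,8) fires=3 [7,9) fires=2

[0,2)=2 [1,3)=2 [3,5)=2 [4,6)=3 [5,7)=3 [6,8)=3 [7,9)=2 [8,10)=1 [9,11)=1 [10,12)=1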